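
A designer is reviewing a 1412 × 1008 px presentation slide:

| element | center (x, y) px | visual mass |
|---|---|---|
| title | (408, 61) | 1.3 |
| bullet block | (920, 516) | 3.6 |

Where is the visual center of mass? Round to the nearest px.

(784, 395)

Σw = 1.3 + 3.6 = 4.9.
x: (1.3·408 + 3.6·920) / 4.9 = 3842.4 / 4.9 ≈ 784.16
y: (1.3·61 + 3.6·516) / 4.9 = 1936.9 / 4.9 ≈ 395.29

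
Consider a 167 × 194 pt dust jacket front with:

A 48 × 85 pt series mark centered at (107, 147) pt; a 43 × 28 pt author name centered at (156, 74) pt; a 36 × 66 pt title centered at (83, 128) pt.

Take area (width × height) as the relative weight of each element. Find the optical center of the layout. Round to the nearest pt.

(107, 130)

Taking area as weight: series mark 48·85 = 4080, author name 43·28 = 1204, title 36·66 = 2376. Sum 7660.
Σw·x = 4080·107 + 1204·156 + 2376·83 = 821592, so x̄ = 821592/7660 ≈ 107.26.
Σw·y = 4080·147 + 1204·74 + 2376·128 = 992984, so ȳ = 992984/7660 ≈ 129.63.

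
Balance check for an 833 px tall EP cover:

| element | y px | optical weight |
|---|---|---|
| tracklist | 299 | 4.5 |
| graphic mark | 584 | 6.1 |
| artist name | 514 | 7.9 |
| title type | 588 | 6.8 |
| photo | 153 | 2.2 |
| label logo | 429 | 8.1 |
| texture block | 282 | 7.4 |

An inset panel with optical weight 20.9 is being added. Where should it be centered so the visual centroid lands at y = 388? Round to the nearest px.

New total weight: (4.5 + 6.1 + 7.9 + 6.8 + 2.2 + 8.1 + 7.4) + 20.9 = 63.9.
Along y: (18865.2 + 20.9·y) / 63.9 = 388 (existing moment 4.5·299 + 6.1·584 + 7.9·514 + 6.8·588 + 2.2·153 + 8.1·429 + 7.4·282 = 18865.2) ⇒ y = (24793.2 − 18865.2) / 20.9 ≈ 283.64.

y ≈ 284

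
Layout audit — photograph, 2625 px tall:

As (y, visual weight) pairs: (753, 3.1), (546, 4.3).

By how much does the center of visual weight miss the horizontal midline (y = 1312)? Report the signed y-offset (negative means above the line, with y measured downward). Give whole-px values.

Σw = 3.1 + 4.3 = 7.4.
Σw·y = 3.1·753 + 4.3·546 = 4682.1, so ȳ = 4682.1/7.4 ≈ 632.72.
Difference: 632.72 − 1312 ≈ -679.28.

≈ -679 px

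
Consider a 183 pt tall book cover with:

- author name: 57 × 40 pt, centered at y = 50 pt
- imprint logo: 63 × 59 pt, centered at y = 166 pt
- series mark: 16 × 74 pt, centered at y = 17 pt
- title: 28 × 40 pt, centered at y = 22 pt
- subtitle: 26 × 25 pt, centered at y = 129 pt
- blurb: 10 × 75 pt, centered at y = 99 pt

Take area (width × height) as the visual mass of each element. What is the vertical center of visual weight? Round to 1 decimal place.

y ≈ 96.3

Taking area as weight: author name 57·40 = 2280, imprint logo 63·59 = 3717, series mark 16·74 = 1184, title 28·40 = 1120, subtitle 26·25 = 650, blurb 10·75 = 750. Sum 9701.
y-moment: 2280·50 + 3717·166 + 1184·17 + 1120·22 + 650·129 + 750·99 = 933890; centroid 933890/9701 ≈ 96.27.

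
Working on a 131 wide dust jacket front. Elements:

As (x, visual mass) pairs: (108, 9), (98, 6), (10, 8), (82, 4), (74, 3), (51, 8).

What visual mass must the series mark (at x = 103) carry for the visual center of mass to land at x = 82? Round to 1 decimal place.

Existing Σw = 38 (9 + 6 + 8 + 4 + 3 + 8); existing moment 9·108 + 6·98 + 8·10 + 4·82 + 3·74 + 8·51 = 2598.
For the centroid to hit 82: (2598 + w·103) / (38 + w) = 82.
Rearranging, w·(103 − 82) = 82·38 − 2598 = 518, so w ≈ 518/21 = 24.67.

w ≈ 24.7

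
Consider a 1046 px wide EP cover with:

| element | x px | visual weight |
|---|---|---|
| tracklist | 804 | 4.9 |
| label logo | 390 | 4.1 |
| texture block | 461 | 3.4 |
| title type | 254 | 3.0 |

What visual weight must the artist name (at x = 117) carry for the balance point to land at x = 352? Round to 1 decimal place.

w ≈ 10.4

Existing Σw = 15.4 (4.9 + 4.1 + 3.4 + 3.0); existing moment 4.9·804 + 4.1·390 + 3.4·461 + 3.0·254 = 7868.0.
Set Σw·x/Σw = 352: (7868.0 + 117w) = 352·(15.4 + w).
Solving: w = (352·15.4 − 7868.0) / (117 − 352) = -2447.2 / -235 ≈ 10.41.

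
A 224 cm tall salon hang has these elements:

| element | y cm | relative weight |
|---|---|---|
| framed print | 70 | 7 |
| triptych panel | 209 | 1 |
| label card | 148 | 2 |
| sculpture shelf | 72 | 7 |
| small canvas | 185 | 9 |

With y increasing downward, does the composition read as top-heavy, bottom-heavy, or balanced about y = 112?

bottom-heavy

Total weight = 7 + 1 + 2 + 7 + 9 = 26.
y-moment: 7·70 + 1·209 + 2·148 + 7·72 + 9·185 = 3164; centroid 3164/26 ≈ 121.69.
Since 121.7 is below (larger y than) 112, the composition reads bottom-heavy.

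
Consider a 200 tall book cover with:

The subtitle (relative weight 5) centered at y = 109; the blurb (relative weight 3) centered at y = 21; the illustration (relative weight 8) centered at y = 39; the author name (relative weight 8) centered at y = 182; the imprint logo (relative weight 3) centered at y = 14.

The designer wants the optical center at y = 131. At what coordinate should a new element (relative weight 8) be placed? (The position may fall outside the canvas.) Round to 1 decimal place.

New total weight: (5 + 3 + 8 + 8 + 3) + 8 = 35.
Along y: (2418 + 8·y) / 35 = 131 (existing moment 5·109 + 3·21 + 8·39 + 8·182 + 3·14 = 2418) ⇒ y = (4585 − 2418) / 8 ≈ 270.88.

y ≈ 270.9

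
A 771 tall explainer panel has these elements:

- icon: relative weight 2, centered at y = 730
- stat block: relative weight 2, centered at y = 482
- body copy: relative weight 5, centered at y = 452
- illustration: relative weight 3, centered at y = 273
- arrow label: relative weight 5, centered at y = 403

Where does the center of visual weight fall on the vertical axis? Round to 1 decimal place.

Weights sum to 2 + 2 + 5 + 3 + 5 = 17.
y: (2·730 + 2·482 + 5·452 + 3·273 + 5·403) / 17 = 7518 / 17 ≈ 442.24

y ≈ 442.2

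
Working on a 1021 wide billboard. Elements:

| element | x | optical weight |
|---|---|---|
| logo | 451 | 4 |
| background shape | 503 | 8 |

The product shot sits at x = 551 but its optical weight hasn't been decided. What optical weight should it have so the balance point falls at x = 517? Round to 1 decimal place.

w ≈ 11.1

Existing Σw = 12 (4 + 8); existing moment 4·451 + 8·503 = 5828.
For the centroid to hit 517: (5828 + w·551) / (12 + w) = 517.
Solving: w = (517·12 − 5828) / (551 − 517) = 376 / 34 ≈ 11.06.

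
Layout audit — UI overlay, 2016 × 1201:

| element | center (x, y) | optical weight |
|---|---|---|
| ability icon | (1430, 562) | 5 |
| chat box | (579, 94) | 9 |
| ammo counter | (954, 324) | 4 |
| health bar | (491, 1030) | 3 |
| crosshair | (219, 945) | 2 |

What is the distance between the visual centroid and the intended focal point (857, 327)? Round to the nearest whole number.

≈ 126

Weights sum to 5 + 9 + 4 + 3 + 2 = 23.
Σw·x = 5·1430 + 9·579 + 4·954 + 3·491 + 2·219 = 18088, so x̄ = 18088/23 ≈ 786.43.
Σw·y = 5·562 + 9·94 + 4·324 + 3·1030 + 2·945 = 9932, so ȳ = 9932/23 ≈ 431.83.
Relative to (857, 327): Δ = (-70.57, 104.83); |Δ| = √(-70.57² + 104.83²) ≈ 126.36.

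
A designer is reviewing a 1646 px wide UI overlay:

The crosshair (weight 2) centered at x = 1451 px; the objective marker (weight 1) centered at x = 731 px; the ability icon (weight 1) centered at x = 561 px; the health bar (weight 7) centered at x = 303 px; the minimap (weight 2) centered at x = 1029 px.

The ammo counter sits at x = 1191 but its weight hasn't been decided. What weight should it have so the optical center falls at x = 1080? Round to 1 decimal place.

Existing Σw = 13 (2 + 1 + 1 + 7 + 2); existing moment 2·1451 + 1·731 + 1·561 + 7·303 + 2·1029 = 8373.
Balance at x = 1080 requires (8373 + w·1191) / (13 + w) = 1080.
Solving: w = (1080·13 − 8373) / (1191 − 1080) = 5667 / 111 ≈ 51.05.

w ≈ 51.1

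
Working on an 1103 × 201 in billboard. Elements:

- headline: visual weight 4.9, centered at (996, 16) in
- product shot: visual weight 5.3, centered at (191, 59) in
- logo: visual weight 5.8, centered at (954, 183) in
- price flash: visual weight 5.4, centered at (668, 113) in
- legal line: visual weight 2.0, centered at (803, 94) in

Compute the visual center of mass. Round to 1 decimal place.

Σw = 4.9 + 5.3 + 5.8 + 5.4 + 2.0 = 23.4.
Σw·x = 4.9·996 + 5.3·191 + 5.8·954 + 5.4·668 + 2.0·803 = 16639.1, so x̄ = 16639.1/23.4 ≈ 711.07.
Σw·y = 4.9·16 + 5.3·59 + 5.8·183 + 5.4·113 + 2.0·94 = 2250.7, so ȳ = 2250.7/23.4 ≈ 96.18.

(711.1, 96.2)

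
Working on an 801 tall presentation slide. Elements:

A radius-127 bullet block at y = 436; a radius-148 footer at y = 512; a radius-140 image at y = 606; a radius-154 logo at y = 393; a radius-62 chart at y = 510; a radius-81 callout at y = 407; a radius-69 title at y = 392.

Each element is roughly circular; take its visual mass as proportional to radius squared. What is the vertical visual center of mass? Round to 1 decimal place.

Weights ∝ r²: bullet block 127² = 16129, footer 148² = 21904, image 140² = 19600, logo 154² = 23716, chart 62² = 3844, callout 81² = 6561, title 69² = 4761; Σw = 96515.
Σw·y = 45942159; ȳ = 45942159/96515 ≈ 476.01.

y ≈ 476.0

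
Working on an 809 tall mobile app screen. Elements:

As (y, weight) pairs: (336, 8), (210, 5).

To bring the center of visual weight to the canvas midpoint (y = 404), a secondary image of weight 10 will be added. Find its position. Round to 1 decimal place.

New total weight: (8 + 5) + 10 = 23.
Along y: (3738 + 10·y) / 23 = 404 (existing moment 8·336 + 5·210 = 3738) ⇒ y = (9292 − 3738) / 10 ≈ 555.40.

y ≈ 555.4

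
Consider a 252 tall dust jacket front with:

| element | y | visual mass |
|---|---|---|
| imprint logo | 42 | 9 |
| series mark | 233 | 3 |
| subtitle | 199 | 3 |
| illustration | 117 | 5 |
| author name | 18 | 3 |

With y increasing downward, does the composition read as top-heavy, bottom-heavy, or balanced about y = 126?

top-heavy

Weights sum to 9 + 3 + 3 + 5 + 3 = 23.
y-moment: 9·42 + 3·233 + 3·199 + 5·117 + 3·18 = 2313; centroid 2313/23 ≈ 100.57.
Since 100.6 is above (smaller y than) 126, the composition reads top-heavy.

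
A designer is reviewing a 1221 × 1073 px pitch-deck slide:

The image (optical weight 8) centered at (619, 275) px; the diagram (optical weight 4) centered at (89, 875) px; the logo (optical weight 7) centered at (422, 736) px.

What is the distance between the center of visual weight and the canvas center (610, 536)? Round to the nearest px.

≈ 179 px

Total weight = 8 + 4 + 7 = 19.
Σw·x = 8·619 + 4·89 + 7·422 = 8262, so x̄ = 8262/19 ≈ 434.84.
Σw·y = 8·275 + 4·875 + 7·736 = 10852, so ȳ = 10852/19 ≈ 571.16.
Relative to (610, 536): Δ = (-175.16, 35.16); |Δ| = √(-175.16² + 35.16²) ≈ 178.65.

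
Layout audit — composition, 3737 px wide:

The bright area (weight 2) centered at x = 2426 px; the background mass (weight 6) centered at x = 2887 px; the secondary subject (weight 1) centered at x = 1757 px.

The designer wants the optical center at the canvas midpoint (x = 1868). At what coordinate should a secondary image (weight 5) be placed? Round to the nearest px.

New total weight: (2 + 6 + 1) + 5 = 14.
Along x: (23931 + 5·x) / 14 = 1868 (existing moment 2·2426 + 6·2887 + 1·1757 = 23931) ⇒ x = (26152 − 23931) / 5 ≈ 444.20.

x ≈ 444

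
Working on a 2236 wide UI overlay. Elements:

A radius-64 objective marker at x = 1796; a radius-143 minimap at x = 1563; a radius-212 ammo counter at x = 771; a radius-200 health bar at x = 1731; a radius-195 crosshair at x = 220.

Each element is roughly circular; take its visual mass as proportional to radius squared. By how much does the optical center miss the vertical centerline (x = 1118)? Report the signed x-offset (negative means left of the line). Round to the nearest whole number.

r² weights: objective marker 64² = 4096, minimap 143² = 20449, ammo counter 212² = 44944, health bar 200² = 40000, crosshair 195² = 38025. Total = 147514.
x-moment: 4096·1796 + 20449·1563 + 44944·771 + 40000·1731 + 38025·220 = 151575527; centroid 151575527/147514 ≈ 1027.53.
Difference: 1027.53 − 1118 ≈ -90.47.

≈ -90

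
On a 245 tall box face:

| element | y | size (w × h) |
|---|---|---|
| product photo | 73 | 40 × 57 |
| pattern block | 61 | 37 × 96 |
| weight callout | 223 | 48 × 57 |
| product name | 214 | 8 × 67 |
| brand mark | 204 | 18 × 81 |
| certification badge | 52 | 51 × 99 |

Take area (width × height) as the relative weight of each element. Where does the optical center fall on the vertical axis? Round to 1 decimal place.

y ≈ 106.8

Areas: product photo 40·57 = 2280, pattern block 37·96 = 3552, weight callout 48·57 = 2736, product name 8·67 = 536, brand mark 18·81 = 1458, certification badge 51·99 = 5049. Total weight = 15611.
y: moment 1667924 / weight 15611 ≈ 106.84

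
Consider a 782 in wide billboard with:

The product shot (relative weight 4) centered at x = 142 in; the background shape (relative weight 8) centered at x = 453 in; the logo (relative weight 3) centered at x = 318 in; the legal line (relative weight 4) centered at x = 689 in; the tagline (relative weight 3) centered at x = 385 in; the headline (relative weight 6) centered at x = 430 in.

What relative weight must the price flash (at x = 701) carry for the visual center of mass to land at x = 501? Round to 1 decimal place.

Fixed elements: Σw = 4 + 8 + 3 + 4 + 3 + 6 = 28, Σw·x = 4·142 + 8·453 + 3·318 + 4·689 + 3·385 + 6·430 = 11637.
Set Σw·x/Σw = 501: (11637 + 701w) = 501·(28 + w).
So w = (501·28 − 11637)/(701 − 501) = 2391/200 ≈ 11.96.

w ≈ 12.0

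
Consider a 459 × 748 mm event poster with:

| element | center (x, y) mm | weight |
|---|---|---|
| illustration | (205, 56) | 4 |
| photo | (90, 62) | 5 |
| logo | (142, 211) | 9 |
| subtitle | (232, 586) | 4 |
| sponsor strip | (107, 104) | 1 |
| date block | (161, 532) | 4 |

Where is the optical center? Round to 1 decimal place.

(156.6, 259.6)

Weights sum to 4 + 5 + 9 + 4 + 1 + 4 = 27.
x: (4·205 + 5·90 + 9·142 + 4·232 + 1·107 + 4·161) / 27 = 4227 / 27 ≈ 156.56
y: (4·56 + 5·62 + 9·211 + 4·586 + 1·104 + 4·532) / 27 = 7009 / 27 ≈ 259.59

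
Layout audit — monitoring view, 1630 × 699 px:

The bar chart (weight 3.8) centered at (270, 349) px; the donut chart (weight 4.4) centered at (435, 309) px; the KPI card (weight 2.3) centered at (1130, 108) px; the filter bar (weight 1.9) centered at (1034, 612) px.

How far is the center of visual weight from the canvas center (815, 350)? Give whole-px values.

≈ 211 px

Total weight = 3.8 + 4.4 + 2.3 + 1.9 = 12.4.
x-moment: 3.8·270 + 4.4·435 + 2.3·1130 + 1.9·1034 = 7503.6; centroid 7503.6/12.4 ≈ 605.13.
y-moment: 3.8·349 + 4.4·309 + 2.3·108 + 1.9·612 = 4097.0; centroid 4097.0/12.4 ≈ 330.40.
From (815, 350): dx = -209.87, dy = -19.60, so the distance is √(dx²+dy²) ≈ 210.78.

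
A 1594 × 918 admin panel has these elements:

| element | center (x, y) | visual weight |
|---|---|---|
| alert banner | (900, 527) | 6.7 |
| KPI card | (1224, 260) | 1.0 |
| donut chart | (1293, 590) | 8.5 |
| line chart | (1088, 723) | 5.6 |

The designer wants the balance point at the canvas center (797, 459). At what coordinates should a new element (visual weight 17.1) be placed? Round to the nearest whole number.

New total weight: (6.7 + 1.0 + 8.5 + 5.6) + 17.1 = 38.9.
x: need Σw·x = 38.9·797 = 31003.3. Existing = 6.7·900 + 1.0·1224 + 8.5·1293 + 5.6·1088 = 24337.3. Remainder 6666.0 / 17.1 ≈ 389.82.
y: need Σw·y = 38.9·459 = 17855.1. Existing = 6.7·527 + 1.0·260 + 8.5·590 + 5.6·723 = 12854.7. Remainder 5000.4 / 17.1 ≈ 292.42.

(390, 292)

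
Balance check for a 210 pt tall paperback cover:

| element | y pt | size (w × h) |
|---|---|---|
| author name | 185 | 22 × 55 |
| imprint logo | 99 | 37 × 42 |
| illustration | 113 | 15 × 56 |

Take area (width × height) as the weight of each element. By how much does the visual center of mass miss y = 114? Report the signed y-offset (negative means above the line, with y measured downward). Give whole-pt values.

≈ 17 pt

Taking area as weight: author name 22·55 = 1210, imprint logo 37·42 = 1554, illustration 15·56 = 840. Sum 3604.
y-moment: 1210·185 + 1554·99 + 840·113 = 472616; centroid 472616/3604 ≈ 131.14.
Offset from y = 114: 131.14 − 114 ≈ 17.14.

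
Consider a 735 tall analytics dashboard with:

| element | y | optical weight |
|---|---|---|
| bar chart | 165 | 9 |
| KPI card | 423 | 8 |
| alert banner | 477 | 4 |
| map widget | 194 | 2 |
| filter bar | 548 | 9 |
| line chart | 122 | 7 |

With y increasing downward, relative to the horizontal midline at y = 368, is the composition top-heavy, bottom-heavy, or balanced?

Σw = 9 + 8 + 4 + 2 + 9 + 7 = 39.
Σw·y = 12951; ȳ = 12951/39 ≈ 332.08.
Since 332.1 is above (smaller y than) 368, the composition reads top-heavy.

top-heavy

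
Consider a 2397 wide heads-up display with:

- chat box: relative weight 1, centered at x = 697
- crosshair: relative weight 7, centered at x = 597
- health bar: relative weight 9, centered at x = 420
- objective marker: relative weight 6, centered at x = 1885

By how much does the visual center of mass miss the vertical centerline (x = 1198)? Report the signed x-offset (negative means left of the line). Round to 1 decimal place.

≈ -329.9

Weights sum to 1 + 7 + 9 + 6 = 23.
Σw·x = 1·697 + 7·597 + 9·420 + 6·1885 = 19966, so x̄ = 19966/23 ≈ 868.09.
Offset from x = 1198: 868.09 − 1198 ≈ -329.91.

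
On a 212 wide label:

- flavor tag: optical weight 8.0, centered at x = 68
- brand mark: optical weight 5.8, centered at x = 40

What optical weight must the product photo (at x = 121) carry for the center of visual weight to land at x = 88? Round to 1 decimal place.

w ≈ 13.3

Fixed elements: Σw = 8.0 + 5.8 = 13.8, Σw·x = 8.0·68 + 5.8·40 = 776.0.
For the centroid to hit 88: (776.0 + w·121) / (13.8 + w) = 88.
Solving: w = (88·13.8 − 776.0) / (121 − 88) = 438.4 / 33 ≈ 13.28.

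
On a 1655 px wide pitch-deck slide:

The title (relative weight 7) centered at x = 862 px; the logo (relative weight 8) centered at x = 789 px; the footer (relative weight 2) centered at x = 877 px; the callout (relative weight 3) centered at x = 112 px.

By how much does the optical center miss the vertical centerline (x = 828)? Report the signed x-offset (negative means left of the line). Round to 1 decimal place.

≈ -106.2 px

Total weight = 7 + 8 + 2 + 3 = 20.
x: (7·862 + 8·789 + 2·877 + 3·112) / 20 = 14436 / 20 ≈ 721.80
Difference: 721.80 − 828 ≈ -106.20.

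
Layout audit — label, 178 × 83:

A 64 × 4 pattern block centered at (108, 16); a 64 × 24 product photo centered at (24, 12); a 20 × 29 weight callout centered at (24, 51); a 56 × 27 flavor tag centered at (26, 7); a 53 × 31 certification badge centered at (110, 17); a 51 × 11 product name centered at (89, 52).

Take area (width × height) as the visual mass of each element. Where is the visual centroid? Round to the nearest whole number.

(57, 20)

Areas: pattern block 64·4 = 256, product photo 64·24 = 1536, weight callout 20·29 = 580, flavor tag 56·27 = 1512, certification badge 53·31 = 1643, product name 51·11 = 561. Total weight = 6088.
x-moment: 256·108 + 1536·24 + 580·24 + 1512·26 + 1643·110 + 561·89 = 348403; centroid 348403/6088 ≈ 57.23.
y-moment: 256·16 + 1536·12 + 580·51 + 1512·7 + 1643·17 + 561·52 = 119795; centroid 119795/6088 ≈ 19.68.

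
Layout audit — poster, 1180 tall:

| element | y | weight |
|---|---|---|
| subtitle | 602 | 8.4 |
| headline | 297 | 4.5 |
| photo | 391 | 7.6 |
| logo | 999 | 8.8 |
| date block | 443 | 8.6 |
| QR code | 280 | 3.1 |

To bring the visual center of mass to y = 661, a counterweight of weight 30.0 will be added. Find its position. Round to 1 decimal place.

y ≈ 803.2

New total weight: (8.4 + 4.5 + 7.6 + 8.8 + 8.6 + 3.1) + 30.0 = 71.0.
y: target moment 71.0×661 = 46931.0; current 8.4·602 + 4.5·297 + 7.6·391 + 8.8·999 + 8.6·443 + 3.1·280 = 22833.9; the counterweight supplies 24097.1, so y = 24097.1/30.0 ≈ 803.24.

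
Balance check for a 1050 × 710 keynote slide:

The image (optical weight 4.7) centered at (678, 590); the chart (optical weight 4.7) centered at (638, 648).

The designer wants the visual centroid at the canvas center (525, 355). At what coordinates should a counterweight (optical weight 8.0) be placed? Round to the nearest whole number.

New total weight: (4.7 + 4.7) + 8.0 = 17.4.
x: need Σw·x = 17.4·525 = 9135.0. Existing = 4.7·678 + 4.7·638 = 6185.2. Remainder 2949.8 / 8.0 ≈ 368.73.
y: need Σw·y = 17.4·355 = 6177.0. Existing = 4.7·590 + 4.7·648 = 5818.6. Remainder 358.4 / 8.0 ≈ 44.80.

(369, 45)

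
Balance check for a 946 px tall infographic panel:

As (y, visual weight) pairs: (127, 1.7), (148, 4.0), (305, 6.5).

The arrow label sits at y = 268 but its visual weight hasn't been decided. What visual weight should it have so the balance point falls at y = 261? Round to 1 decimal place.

w ≈ 56.3

Fixed elements: Σw = 1.7 + 4.0 + 6.5 = 12.2, Σw·y = 1.7·127 + 4.0·148 + 6.5·305 = 2790.4.
Balance at y = 261 requires (2790.4 + w·268) / (12.2 + w) = 261.
Solving: w = (261·12.2 − 2790.4) / (268 − 261) = 393.8 / 7 ≈ 56.26.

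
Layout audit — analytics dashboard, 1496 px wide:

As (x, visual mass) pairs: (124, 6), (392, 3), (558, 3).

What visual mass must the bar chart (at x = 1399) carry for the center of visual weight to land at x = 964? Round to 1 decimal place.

w ≈ 18.3

Fixed elements: Σw = 6 + 3 + 3 = 12, Σw·x = 6·124 + 3·392 + 3·558 = 3594.
For the centroid to hit 964: (3594 + w·1399) / (12 + w) = 964.
So w = (964·12 − 3594)/(1399 − 964) = 7974/435 ≈ 18.33.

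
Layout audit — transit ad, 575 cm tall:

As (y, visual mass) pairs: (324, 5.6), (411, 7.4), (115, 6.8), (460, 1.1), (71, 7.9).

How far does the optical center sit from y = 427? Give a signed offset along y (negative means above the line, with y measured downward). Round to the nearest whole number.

≈ -194 cm

Total weight = 5.6 + 7.4 + 6.8 + 1.1 + 7.9 = 28.8.
y-moment: 5.6·324 + 7.4·411 + 6.8·115 + 1.1·460 + 7.9·71 = 6704.7; centroid 6704.7/28.8 ≈ 232.80.
Offset from y = 427: 232.80 − 427 ≈ -194.20.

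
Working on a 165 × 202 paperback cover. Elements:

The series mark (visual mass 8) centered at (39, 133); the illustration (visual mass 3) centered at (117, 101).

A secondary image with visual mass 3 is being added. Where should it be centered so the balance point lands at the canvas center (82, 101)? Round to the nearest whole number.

New total weight: (8 + 3) + 3 = 14.
Along x: (663 + 3·x) / 14 = 82 (existing moment 8·39 + 3·117 = 663) ⇒ x = (1148 − 663) / 3 ≈ 161.67.
Along y: (1367 + 3·y) / 14 = 101 (existing moment 8·133 + 3·101 = 1367) ⇒ y = (1414 − 1367) / 3 ≈ 15.67.

(162, 16)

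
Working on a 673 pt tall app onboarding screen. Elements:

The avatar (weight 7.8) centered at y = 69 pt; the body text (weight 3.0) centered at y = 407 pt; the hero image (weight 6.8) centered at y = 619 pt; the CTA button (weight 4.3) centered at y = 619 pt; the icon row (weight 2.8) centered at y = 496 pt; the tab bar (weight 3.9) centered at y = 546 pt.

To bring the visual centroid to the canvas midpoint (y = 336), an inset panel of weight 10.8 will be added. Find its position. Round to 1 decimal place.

y ≈ 100.9

New total weight: (7.8 + 3.0 + 6.8 + 4.3 + 2.8 + 3.9) + 10.8 = 39.4.
y: target moment 39.4×336 = 13238.4; current 7.8·69 + 3.0·407 + 6.8·619 + 4.3·619 + 2.8·496 + 3.9·546 = 12148.3; the inset panel supplies 1090.1, so y = 1090.1/10.8 ≈ 100.94.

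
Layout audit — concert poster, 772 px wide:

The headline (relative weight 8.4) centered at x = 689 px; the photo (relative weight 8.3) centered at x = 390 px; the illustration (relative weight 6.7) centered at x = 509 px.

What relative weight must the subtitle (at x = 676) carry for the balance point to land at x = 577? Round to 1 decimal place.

Known weights sum to 8.4 + 8.3 + 6.7 = 23.4; their moment is 8.4·689 + 8.3·390 + 6.7·509 = 12434.9.
For the centroid to hit 577: (12434.9 + w·676) / (23.4 + w) = 577.
So w = (577·23.4 − 12434.9)/(676 − 577) = 1066.9/99 ≈ 10.78.

w ≈ 10.8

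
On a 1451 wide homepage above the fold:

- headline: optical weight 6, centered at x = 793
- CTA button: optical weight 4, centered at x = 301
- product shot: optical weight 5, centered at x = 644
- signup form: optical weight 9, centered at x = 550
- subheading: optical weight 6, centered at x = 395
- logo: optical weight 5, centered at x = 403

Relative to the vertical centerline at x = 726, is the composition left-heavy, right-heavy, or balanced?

left-heavy

Weights sum to 6 + 4 + 5 + 9 + 6 + 5 = 35.
Σw·x = 18517; x̄ = 18517/35 ≈ 529.06.
529.1 lies left of the midline 726, so the layout is left-heavy.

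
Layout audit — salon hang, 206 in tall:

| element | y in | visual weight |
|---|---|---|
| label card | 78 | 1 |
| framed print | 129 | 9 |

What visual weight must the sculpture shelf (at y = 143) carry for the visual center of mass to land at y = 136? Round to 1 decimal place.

Known weights sum to 1 + 9 = 10; their moment is 1·78 + 9·129 = 1239.
For the centroid to hit 136: (1239 + w·143) / (10 + w) = 136.
Solving: w = (136·10 − 1239) / (143 − 136) = 121 / 7 ≈ 17.29.

w ≈ 17.3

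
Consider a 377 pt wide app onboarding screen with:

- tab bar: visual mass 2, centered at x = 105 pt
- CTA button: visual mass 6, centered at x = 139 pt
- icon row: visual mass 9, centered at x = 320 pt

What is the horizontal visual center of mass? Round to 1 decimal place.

Weights sum to 2 + 6 + 9 = 17.
Σw·x = 2·105 + 6·139 + 9·320 = 3924, so x̄ = 3924/17 ≈ 230.82.

x ≈ 230.8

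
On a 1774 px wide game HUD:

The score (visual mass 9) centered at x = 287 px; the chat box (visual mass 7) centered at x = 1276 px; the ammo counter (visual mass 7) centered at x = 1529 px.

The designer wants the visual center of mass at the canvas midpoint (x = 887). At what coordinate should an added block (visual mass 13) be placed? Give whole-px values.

With the added block, Σw becomes 9 + 7 + 7 + 13 = 36.
Along x: (22218 + 13·x) / 36 = 887 (existing moment 9·287 + 7·1276 + 7·1529 = 22218) ⇒ x = (31932 − 22218) / 13 ≈ 747.23.

x ≈ 747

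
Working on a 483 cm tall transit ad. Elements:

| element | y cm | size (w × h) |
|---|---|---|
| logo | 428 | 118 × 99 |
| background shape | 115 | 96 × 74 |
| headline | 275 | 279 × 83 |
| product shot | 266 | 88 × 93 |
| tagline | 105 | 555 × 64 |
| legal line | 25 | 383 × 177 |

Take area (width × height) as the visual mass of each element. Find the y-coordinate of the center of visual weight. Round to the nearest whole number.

y ≈ 129

Taking area as weight: logo 118·99 = 11682, background shape 96·74 = 7104, headline 279·83 = 23157, product shot 88·93 = 8184, tagline 555·64 = 35520, legal line 383·177 = 67791. Sum 153438.
y-moment: 11682·428 + 7104·115 + 23157·275 + 8184·266 + 35520·105 + 67791·25 = 19786350; centroid 19786350/153438 ≈ 128.95.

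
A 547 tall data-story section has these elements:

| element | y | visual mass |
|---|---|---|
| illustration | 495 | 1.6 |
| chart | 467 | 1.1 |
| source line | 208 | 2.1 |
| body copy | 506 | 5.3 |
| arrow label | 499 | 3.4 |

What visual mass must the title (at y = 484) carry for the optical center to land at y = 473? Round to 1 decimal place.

w ≈ 24.1

Known weights sum to 1.6 + 1.1 + 2.1 + 5.3 + 3.4 = 13.5; their moment is 1.6·495 + 1.1·467 + 2.1·208 + 5.3·506 + 3.4·499 = 6120.9.
Set Σw·y/Σw = 473: (6120.9 + 484w) = 473·(13.5 + w).
Solving: w = (473·13.5 − 6120.9) / (484 − 473) = 264.6 / 11 ≈ 24.05.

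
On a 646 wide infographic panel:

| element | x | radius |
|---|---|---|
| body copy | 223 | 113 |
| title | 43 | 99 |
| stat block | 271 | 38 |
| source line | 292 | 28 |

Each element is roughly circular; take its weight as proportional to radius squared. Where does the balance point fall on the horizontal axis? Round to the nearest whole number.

x ≈ 157

r² weights: body copy 113² = 12769, title 99² = 9801, stat block 38² = 1444, source line 28² = 784. Total = 24798.
Σw·x = 12769·223 + 9801·43 + 1444·271 + 784·292 = 3889182, so x̄ = 3889182/24798 ≈ 156.83.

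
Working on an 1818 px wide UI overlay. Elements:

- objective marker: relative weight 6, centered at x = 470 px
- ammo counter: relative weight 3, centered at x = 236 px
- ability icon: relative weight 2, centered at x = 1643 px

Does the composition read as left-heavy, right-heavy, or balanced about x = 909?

Weights sum to 6 + 3 + 2 = 11.
x-moment: 6·470 + 3·236 + 2·1643 = 6814; centroid 6814/11 ≈ 619.45.
619.5 vs midline 909 → left-heavy.

left-heavy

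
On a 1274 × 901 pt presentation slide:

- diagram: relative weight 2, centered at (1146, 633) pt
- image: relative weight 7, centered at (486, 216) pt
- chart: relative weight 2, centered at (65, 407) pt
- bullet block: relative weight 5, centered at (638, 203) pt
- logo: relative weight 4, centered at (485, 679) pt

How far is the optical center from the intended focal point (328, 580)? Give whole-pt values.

≈ 307 pt

Weights sum to 2 + 7 + 2 + 5 + 4 = 20.
x-moment: 2·1146 + 7·486 + 2·65 + 5·638 + 4·485 = 10954; centroid 10954/20 ≈ 547.70.
y-moment: 2·633 + 7·216 + 2·407 + 5·203 + 4·679 = 7323; centroid 7323/20 ≈ 366.15.
Relative to (328, 580): Δ = (219.70, -213.85); |Δ| = √(219.70² + -213.85²) ≈ 306.59.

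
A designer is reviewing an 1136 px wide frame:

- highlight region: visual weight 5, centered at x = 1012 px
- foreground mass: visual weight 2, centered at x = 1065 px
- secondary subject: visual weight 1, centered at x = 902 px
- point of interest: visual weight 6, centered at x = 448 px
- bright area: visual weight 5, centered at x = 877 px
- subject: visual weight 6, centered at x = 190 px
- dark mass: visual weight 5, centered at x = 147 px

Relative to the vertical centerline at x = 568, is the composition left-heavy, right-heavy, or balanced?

balanced

Weights sum to 5 + 2 + 1 + 6 + 5 + 6 + 5 = 30.
x: moment 17040 / weight 30 ≈ 568.00
That equals the midline 568 — balanced.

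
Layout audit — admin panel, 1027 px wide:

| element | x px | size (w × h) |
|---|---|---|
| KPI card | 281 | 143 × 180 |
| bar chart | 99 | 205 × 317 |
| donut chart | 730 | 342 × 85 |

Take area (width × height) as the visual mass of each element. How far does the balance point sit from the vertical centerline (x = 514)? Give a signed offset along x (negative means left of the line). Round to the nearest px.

≈ -223 px

Areas → weights: KPI card 143·180 = 25740, bar chart 205·317 = 64985, donut chart 342·85 = 29070; Σw = 119795.
Σw·x = 25740·281 + 64985·99 + 29070·730 = 34887555, so x̄ = 34887555/119795 ≈ 291.23.
Against x = 514, that's 291.23 − 514 = -222.77.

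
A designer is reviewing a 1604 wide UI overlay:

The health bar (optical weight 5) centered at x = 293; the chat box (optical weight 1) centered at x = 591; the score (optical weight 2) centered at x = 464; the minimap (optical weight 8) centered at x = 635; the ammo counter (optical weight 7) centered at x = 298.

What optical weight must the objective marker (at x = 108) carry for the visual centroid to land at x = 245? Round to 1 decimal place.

Existing Σw = 23 (5 + 1 + 2 + 8 + 7); existing moment 5·293 + 1·591 + 2·464 + 8·635 + 7·298 = 10150.
Set Σw·x/Σw = 245: (10150 + 108w) = 245·(23 + w).
So w = (245·23 − 10150)/(108 − 245) = -4515/-137 ≈ 32.96.

w ≈ 33.0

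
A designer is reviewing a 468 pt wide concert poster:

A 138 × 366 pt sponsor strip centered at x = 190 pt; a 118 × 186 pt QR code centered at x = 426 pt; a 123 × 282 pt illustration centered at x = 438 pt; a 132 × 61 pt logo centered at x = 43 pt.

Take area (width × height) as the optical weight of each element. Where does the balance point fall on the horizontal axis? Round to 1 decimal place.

x ≈ 299.4

Areas: sponsor strip 138·366 = 50508, QR code 118·186 = 21948, illustration 123·282 = 34686, logo 132·61 = 8052. Total weight = 115194.
x-moment: 50508·190 + 21948·426 + 34686·438 + 8052·43 = 34485072; centroid 34485072/115194 ≈ 299.37.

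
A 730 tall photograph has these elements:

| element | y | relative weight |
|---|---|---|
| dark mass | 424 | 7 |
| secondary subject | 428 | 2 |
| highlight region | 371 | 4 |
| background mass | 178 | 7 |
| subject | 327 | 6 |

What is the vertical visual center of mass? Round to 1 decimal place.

y ≈ 327.5

Weights sum to 7 + 2 + 4 + 7 + 6 = 26.
Σw·y = 7·424 + 2·428 + 4·371 + 7·178 + 6·327 = 8516, so ȳ = 8516/26 ≈ 327.54.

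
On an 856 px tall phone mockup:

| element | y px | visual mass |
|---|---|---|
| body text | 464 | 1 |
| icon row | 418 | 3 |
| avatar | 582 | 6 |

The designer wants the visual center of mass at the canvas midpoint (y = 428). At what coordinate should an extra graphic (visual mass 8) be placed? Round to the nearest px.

y ≈ 312

After adding the extra graphic, total weight = 1 + 3 + 6 + 8 = 18.
Along y: (5210 + 8·y) / 18 = 428 (existing moment 1·464 + 3·418 + 6·582 = 5210) ⇒ y = (7704 − 5210) / 8 ≈ 311.75.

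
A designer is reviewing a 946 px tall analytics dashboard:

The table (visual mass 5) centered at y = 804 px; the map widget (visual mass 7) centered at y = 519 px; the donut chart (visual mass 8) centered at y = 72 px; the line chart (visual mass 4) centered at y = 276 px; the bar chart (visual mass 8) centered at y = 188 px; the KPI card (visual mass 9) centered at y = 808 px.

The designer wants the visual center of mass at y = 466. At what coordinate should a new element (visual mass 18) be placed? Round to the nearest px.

With the new element, Σw becomes 5 + 7 + 8 + 4 + 8 + 9 + 18 = 59.
Along y: (18109 + 18·y) / 59 = 466 (existing moment 5·804 + 7·519 + 8·72 + 4·276 + 8·188 + 9·808 = 18109) ⇒ y = (27494 − 18109) / 18 ≈ 521.39.

y ≈ 521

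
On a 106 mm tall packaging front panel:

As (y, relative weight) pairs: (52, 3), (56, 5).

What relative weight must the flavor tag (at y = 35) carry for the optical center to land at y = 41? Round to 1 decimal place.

w ≈ 18.0

Fixed elements: Σw = 3 + 5 = 8, Σw·y = 3·52 + 5·56 = 436.
Balance at y = 41 requires (436 + w·35) / (8 + w) = 41.
Solving: w = (41·8 − 436) / (35 − 41) = -108 / -6 ≈ 18.00.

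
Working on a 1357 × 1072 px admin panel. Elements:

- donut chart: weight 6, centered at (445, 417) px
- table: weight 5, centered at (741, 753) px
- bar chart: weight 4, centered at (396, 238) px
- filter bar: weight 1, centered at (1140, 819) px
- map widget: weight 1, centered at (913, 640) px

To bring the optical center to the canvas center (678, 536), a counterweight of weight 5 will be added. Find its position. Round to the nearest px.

(981, 623)

With the counterweight, Σw becomes 6 + 5 + 4 + 1 + 1 + 5 = 22.
Along x: (10012 + 5·x) / 22 = 678 (existing moment 6·445 + 5·741 + 4·396 + 1·1140 + 1·913 = 10012) ⇒ x = (14916 − 10012) / 5 ≈ 980.80.
Along y: (8678 + 5·y) / 22 = 536 (existing moment 6·417 + 5·753 + 4·238 + 1·819 + 1·640 = 8678) ⇒ y = (11792 − 8678) / 5 ≈ 622.80.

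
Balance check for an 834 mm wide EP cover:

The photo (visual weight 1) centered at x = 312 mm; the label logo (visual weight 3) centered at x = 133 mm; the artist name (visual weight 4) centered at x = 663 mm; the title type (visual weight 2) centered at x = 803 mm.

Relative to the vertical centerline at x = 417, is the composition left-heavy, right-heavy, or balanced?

right-heavy

Σw = 1 + 3 + 4 + 2 = 10.
Σw·x = 1·312 + 3·133 + 4·663 + 2·803 = 4969, so x̄ = 4969/10 ≈ 496.90.
Since 496.9 is right of 417, the composition reads right-heavy.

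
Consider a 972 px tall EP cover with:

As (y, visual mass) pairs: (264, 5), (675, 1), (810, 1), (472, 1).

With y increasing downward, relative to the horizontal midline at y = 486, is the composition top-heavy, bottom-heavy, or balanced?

Total weight = 5 + 1 + 1 + 1 = 8.
y-moment: 5·264 + 1·675 + 1·810 + 1·472 = 3277; centroid 3277/8 ≈ 409.62.
409.6 lies above (smaller y than) the midline 486, so the layout is top-heavy.

top-heavy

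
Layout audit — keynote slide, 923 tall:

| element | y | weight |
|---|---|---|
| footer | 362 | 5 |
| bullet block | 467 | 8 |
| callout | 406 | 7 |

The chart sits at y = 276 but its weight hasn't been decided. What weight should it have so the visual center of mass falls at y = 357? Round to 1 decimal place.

w ≈ 15.4

Known weights sum to 5 + 8 + 7 = 20; their moment is 5·362 + 8·467 + 7·406 = 8388.
For the centroid to hit 357: (8388 + w·276) / (20 + w) = 357.
So w = (357·20 − 8388)/(276 − 357) = -1248/-81 ≈ 15.41.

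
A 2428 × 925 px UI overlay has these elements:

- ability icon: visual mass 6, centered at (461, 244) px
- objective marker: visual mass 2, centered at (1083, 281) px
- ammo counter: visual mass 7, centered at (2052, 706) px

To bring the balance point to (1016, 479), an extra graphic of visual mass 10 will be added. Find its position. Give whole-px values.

With the extra graphic, Σw becomes 6 + 2 + 7 + 10 = 25.
Along x: (19296 + 10·x) / 25 = 1016 (existing moment 6·461 + 2·1083 + 7·2052 = 19296) ⇒ x = (25400 − 19296) / 10 ≈ 610.40.
Along y: (6968 + 10·y) / 25 = 479 (existing moment 6·244 + 2·281 + 7·706 = 6968) ⇒ y = (11975 − 6968) / 10 ≈ 500.70.

(610, 501)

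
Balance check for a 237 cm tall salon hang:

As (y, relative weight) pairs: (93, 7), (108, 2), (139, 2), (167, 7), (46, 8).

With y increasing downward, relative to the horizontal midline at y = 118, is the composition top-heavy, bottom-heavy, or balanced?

top-heavy

Weights sum to 7 + 2 + 2 + 7 + 8 = 26.
y-moment: 7·93 + 2·108 + 2·139 + 7·167 + 8·46 = 2682; centroid 2682/26 ≈ 103.15.
Since 103.2 is above (smaller y than) 118, the composition reads top-heavy.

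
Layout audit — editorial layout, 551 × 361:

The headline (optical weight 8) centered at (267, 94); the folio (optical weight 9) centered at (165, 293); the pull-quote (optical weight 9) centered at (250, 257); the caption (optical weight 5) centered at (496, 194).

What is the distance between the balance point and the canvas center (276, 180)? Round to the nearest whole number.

≈ 36

Weights sum to 8 + 9 + 9 + 5 = 31.
Σw·x = 8·267 + 9·165 + 9·250 + 5·496 = 8351, so x̄ = 8351/31 ≈ 269.39.
Σw·y = 8·94 + 9·293 + 9·257 + 5·194 = 6672, so ȳ = 6672/31 ≈ 215.23.
Relative to (276, 180): Δ = (-6.61, 35.23); |Δ| = √(-6.61² + 35.23²) ≈ 35.84.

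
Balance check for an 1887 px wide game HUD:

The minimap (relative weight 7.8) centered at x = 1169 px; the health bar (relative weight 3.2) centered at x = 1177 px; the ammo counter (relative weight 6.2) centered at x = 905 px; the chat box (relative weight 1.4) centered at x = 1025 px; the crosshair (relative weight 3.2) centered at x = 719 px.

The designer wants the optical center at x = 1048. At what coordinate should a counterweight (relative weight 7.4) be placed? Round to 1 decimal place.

x ≈ 1131.1

After adding the counterweight, total weight = 7.8 + 3.2 + 6.2 + 1.4 + 3.2 + 7.4 = 29.2.
x: target moment 29.2×1048 = 30601.6; current 7.8·1169 + 3.2·1177 + 6.2·905 + 1.4·1025 + 3.2·719 = 22231.4; the counterweight supplies 8370.2, so x = 8370.2/7.4 ≈ 1131.11.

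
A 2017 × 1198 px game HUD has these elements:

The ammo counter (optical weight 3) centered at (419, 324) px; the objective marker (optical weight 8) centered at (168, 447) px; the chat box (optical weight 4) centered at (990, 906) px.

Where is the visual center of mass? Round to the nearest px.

(437, 545)

Weights sum to 3 + 8 + 4 = 15.
x-moment: 3·419 + 8·168 + 4·990 = 6561; centroid 6561/15 ≈ 437.40.
y-moment: 3·324 + 8·447 + 4·906 = 8172; centroid 8172/15 ≈ 544.80.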